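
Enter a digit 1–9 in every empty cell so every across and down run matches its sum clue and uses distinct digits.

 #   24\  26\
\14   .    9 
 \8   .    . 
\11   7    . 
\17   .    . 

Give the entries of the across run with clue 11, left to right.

7 4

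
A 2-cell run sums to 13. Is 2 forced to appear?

No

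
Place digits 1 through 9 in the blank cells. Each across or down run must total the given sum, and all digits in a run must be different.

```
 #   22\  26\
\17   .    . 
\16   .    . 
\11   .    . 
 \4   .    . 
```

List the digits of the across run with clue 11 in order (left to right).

5 6

17 in 2 cells must be {8,9}; 16 in 2 cells must be {7,9}; 4 in 2 cells must be {1,3}.
Only 3 fits R4C2 under both its across sum 4 and down sum 26.
Given what's placed, R2C2 must be 9 to fit the 16 across and 26 down.
R4C1 = 4 − 3 = 1 completes the 4 across.
R1C2 = 8: the only remaining digit allowed by both the 17 across and the 26 down.
R2C1 = 16 − 9 = 7 completes the 16 across.
R3C2 = 26 − 20 = 6 completes the 26 down.
R1C1 = 17 − 8 = 9 completes the 17 across.
R3C1 = 11 − 6 = 5 completes the 11 across.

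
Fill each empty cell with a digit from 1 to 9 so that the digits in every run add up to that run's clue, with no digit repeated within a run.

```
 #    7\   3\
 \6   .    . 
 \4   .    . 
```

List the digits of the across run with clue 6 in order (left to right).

4 2

4 in 2 cells must be {1,3}; 3 in 2 cells must be {1,2}.
The 4 across and the 3 down share only 1, so R2C2 = 1.
R1C2 = 3 − 1 = 2 completes the 3 down.
R2C1 = 4 − 1 = 3 completes the 4 across.
R1C1 = 6 − 2 = 4 completes the 6 across.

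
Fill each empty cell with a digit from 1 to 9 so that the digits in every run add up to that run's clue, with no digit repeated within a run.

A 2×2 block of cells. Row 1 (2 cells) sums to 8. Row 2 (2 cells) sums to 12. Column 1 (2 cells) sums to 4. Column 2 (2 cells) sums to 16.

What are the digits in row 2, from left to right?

3 9

4 in 2 cells must be {1,3}; 16 in 2 cells must be {7,9}.
The 8 across and the 16 down share only 7, so (1,2) = 7.
The 12 across and the 4 down share only 3, so (2,1) = 3.
(2,2) = 12 − 3 = 9 completes the 12 across.
(1,1) = 8 − 7 = 1 completes the 8 across.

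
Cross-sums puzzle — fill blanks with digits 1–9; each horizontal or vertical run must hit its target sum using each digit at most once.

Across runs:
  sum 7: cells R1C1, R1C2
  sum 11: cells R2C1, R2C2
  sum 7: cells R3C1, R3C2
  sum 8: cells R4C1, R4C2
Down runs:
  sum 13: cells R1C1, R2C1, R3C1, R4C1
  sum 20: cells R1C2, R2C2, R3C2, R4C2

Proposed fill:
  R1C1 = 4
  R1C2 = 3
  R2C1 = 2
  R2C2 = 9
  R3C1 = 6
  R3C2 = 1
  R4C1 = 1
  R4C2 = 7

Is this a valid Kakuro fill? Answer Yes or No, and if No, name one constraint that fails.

Yes

Across: 4+3=7; 2+9=11; 6+1=7; 1+7=8. Down: 4+2+6+1=13; 3+9+1+7=20. No digit repeats within any run.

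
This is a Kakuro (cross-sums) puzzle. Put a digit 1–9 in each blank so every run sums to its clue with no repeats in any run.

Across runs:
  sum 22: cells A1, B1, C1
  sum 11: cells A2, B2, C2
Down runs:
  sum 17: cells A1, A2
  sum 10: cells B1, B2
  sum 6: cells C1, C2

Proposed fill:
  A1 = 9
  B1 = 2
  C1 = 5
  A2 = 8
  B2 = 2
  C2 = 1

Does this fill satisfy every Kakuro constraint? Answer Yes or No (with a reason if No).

No — the down run B1–B2 sums to 4, not 10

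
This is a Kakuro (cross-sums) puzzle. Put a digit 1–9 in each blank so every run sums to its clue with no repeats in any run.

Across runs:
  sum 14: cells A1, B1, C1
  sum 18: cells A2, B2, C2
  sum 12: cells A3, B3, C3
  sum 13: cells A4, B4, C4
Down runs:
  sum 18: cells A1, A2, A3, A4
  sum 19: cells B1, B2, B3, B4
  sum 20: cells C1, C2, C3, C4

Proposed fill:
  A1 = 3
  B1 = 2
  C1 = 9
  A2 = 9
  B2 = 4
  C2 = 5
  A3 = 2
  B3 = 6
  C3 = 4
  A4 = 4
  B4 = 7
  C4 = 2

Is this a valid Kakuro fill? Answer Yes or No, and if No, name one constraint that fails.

Across: 3+2+9=14; 9+4+5=18; 2+6+4=12; 4+7+2=13. Down: 3+9+2+4=18; 2+4+6+7=19; 9+5+4+2=20. No digit repeats within any run.

Yes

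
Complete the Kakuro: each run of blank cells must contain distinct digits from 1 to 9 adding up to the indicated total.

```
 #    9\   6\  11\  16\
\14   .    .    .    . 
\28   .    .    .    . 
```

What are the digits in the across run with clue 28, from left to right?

8 4 7 9

16 in 2 cells must be {7,9}.
Only 7 fits R1C4 under both its across sum 14 and down sum 16.
R2C4 = 16 − 7 = 9 completes the 16 down.
Nothing is forced directly, so branch on R1C3, whose candidates are 2 or 4. If R1C3 = 2: then R2C3 would have to be in {4,5,6,7,8} for the 28 across but in {9} for the 11 down — contradiction. So R1C3 = 4.
R2C3 = 11 − 4 = 7 completes the 11 down.
R2C2 = 4: the only remaining digit allowed by both the 28 across and the 6 down.
R1C2 = 6 − 4 = 2 completes the 6 down.
R2C1 = 28 − 20 = 8 completes the 28 across.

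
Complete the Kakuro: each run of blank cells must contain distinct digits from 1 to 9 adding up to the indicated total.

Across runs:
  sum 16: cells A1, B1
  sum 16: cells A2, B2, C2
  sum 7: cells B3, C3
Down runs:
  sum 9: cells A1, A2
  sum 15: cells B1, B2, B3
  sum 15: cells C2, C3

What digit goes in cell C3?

6

16 in 2 cells must be {7,9}.
The 16 across and the 9 down share only 7, so A1 = 7.
B1 = 16 − 7 = 9 completes the 16 across.
A2 = 9 − 7 = 2 completes the 9 down.
B2 = 5: the only remaining digit allowed by both the 16 across and the 15 down.
C2 = 16 − 7 = 9 completes the 16 across.
B3 = 15 − 14 = 1 completes the 15 down.
C3 = 7 − 1 = 6 completes the 7 across.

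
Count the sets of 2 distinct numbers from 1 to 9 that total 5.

2

2 distinct digits from 1–9 sum between 3 and 17.
Enumerating: {1,4}, {2,3}.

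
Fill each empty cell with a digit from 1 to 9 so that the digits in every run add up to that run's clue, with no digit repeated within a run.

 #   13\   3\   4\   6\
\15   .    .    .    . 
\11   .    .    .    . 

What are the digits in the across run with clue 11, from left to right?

5, 1, 3, 2

11 in 4 cells must be {1,2,3,5}; 3 in 2 cells must be {1,2}; 4 in 2 cells must be {1,3}.
Only 5 fits R2C1 under both its across sum 11 and down sum 13.
R1C1 = 13 − 5 = 8 completes the 13 down.
Given what's placed, R1C3 must be 1 to fit the 15 across and 4 down.
R2C3 = 4 − 1 = 3 completes the 4 down.
R1C2 = 2: the only remaining digit allowed by both the 15 across and the 3 down.
R1C4 = 15 − 11 = 4 completes the 15 across.
R2C2 = 3 − 2 = 1 completes the 3 down.
R2C4 = 11 − 9 = 2 completes the 11 across.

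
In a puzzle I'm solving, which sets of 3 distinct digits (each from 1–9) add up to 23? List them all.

3 distinct digits from 1–9 sum between 6 and 24.
Only one set works: {6,8,9}.

{6,8,9}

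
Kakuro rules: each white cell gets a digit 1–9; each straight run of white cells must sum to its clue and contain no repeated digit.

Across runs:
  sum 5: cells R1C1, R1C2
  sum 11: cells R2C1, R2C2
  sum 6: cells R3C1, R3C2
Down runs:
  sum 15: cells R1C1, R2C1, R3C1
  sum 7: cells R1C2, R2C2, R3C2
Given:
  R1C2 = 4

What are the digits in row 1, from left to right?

1 4

7 in 3 cells must be {1,2,4}.
R1C1 = 5 − 4 = 1 completes the 5 across.
Given what's placed, R2C2 must be 2 to fit the 11 across and 7 down.
Given what's placed, R3C1 must be 5 to fit the 6 across and 15 down.
R3C2 = 6 − 5 = 1 completes the 6 across.
R2C1 = 11 − 2 = 9 completes the 11 across.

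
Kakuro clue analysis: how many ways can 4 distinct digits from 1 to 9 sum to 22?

4 distinct digits from 1–9 sum between 10 and 30.

11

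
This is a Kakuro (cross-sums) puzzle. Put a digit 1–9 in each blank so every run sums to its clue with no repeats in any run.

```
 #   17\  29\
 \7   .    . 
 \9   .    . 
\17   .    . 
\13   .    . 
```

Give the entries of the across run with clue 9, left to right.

17 in 2 cells must be {8,9}; 29 in 4 cells must be {5,7,8,9}.
Only 5 fits R1C2 under both its across sum 7 and down sum 29.
R1C1 = 7 − 5 = 2 completes the 7 across.
Nothing is forced directly, so branch on R2C2, whose candidates are 7 or 8. If R2C2 = 7: then R2C1 would have to be in {2} for the 9 across but in {1,3,4,5,6,7,8,9} for the 17 down — contradiction. So R2C2 = 8.
R2C1 = 9 − 8 = 1 completes the 9 across.

1, 8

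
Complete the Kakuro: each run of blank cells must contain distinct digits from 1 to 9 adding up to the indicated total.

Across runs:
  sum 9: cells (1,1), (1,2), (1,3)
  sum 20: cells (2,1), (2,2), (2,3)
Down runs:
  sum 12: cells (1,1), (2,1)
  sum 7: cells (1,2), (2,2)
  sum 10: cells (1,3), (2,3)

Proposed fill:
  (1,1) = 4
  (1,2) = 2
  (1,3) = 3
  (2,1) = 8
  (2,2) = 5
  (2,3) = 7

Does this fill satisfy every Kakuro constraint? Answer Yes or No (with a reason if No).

Yes

Across: 4+2+3=9; 8+5+7=20. Down: 4+8=12; 2+5=7; 3+7=10. No digit repeats within any run.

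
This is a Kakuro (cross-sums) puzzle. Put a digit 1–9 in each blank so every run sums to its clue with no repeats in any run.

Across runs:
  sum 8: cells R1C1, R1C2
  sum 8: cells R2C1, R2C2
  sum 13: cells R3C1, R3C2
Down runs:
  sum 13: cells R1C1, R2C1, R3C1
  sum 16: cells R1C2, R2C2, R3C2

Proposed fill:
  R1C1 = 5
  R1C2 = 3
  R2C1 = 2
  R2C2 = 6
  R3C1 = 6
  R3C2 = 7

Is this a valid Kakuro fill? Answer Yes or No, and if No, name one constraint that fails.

Yes

Across: 5+3=8; 2+6=8; 6+7=13. Down: 5+2+6=13; 3+6+7=16. No digit repeats within any run.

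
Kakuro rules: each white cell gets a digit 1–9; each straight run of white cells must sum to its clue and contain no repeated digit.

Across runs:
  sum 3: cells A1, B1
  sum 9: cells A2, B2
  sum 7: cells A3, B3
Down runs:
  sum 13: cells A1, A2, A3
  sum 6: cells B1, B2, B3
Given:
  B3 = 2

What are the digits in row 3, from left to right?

3 in 2 cells must be {1,2}; 6 in 3 cells must be {1,2,3}.
B1 = 1: the only remaining digit allowed by both the 3 across and the 6 down.
B2 = 6 − 3 = 3 completes the 6 down.
A3 = 7 − 2 = 5 completes the 7 across.
A1 = 3 − 1 = 2 completes the 3 across.
A2 = 9 − 3 = 6 completes the 9 across.

5 2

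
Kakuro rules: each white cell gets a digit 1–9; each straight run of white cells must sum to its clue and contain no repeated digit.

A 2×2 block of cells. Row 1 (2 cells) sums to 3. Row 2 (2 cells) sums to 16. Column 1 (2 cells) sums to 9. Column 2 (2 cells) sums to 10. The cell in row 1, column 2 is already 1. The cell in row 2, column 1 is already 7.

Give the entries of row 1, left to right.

2 1

3 in 2 cells must be {1,2}; 16 in 2 cells must be {7,9}.
(1,1) = 3 − 1 = 2 completes the 3 across.
(2,2) = 16 − 7 = 9 completes the 16 across.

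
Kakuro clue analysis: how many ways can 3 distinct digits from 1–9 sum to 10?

3 distinct digits from 1–9 sum between 6 and 24.
Enumerating: {1,2,7}, {1,3,6}, {1,4,5}, {2,3,5}.

4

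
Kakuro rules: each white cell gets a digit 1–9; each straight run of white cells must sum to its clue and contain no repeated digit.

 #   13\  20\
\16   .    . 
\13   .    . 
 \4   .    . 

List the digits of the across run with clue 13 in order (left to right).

16 in 2 cells must be {7,9}; 4 in 2 cells must be {1,3}.
The 4 across and the 20 down share only 3, so R3C2 = 3.
Given what's placed, R1C2 must be 9 to fit the 16 across and 20 down.
R2C2 = 20 − 12 = 8 completes the 20 down.
R3C1 = 4 − 3 = 1 completes the 4 across.
R1C1 = 16 − 9 = 7 completes the 16 across.
R2C1 = 13 − 8 = 5 completes the 13 across.

5 8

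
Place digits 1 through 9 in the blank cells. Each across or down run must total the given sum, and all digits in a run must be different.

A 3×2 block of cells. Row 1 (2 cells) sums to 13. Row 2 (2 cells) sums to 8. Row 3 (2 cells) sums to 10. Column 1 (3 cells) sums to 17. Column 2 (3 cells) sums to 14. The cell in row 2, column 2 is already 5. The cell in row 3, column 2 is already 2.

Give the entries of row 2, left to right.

(1,2) = 14 − 7 = 7 completes the 14 down.
(2,1) = 8 − 5 = 3 completes the 8 across.
(3,1) = 10 − 2 = 8 completes the 10 across.
(1,1) = 13 − 7 = 6 completes the 13 across.

3, 5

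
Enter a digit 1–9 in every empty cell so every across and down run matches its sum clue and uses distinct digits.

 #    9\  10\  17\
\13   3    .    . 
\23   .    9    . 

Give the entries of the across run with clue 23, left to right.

6 9 8

23 in 3 cells must be {6,8,9}; 17 in 2 cells must be {8,9}.
R1C2 = 10 − 9 = 1 completes the 10 down.
R1C3 = 13 − 4 = 9 completes the 13 across.
R2C1 = 9 − 3 = 6 completes the 9 down.
R2C3 = 23 − 15 = 8 completes the 23 across.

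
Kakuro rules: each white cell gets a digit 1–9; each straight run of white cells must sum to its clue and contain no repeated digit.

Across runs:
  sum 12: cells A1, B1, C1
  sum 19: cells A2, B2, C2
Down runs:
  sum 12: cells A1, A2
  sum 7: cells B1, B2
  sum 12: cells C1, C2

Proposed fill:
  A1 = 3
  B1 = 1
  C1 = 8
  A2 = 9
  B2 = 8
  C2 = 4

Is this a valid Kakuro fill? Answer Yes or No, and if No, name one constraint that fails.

No — the down run B1–B2 sums to 9, not 7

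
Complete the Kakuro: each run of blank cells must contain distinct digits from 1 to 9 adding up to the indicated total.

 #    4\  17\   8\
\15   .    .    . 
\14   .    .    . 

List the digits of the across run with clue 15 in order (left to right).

4 in 2 cells must be {1,3}; 17 in 2 cells must be {8,9}.
Nothing is forced directly, so branch on R1C1, whose candidates are 1 or 3. If R1C1 = 3: that forces R1C2 = 8, after which R1C3 would have to be in {4} for the 15 across but in {1,2,3,5,6,7} for the 8 down — contradiction. So R1C1 = 1.
R2C1 = 4 − 1 = 3 completes the 4 down.
Given what's placed, R2C2 must be 9 to fit the 14 across and 17 down.
R2C3 = 14 − 12 = 2 completes the 14 across.
R1C2 = 17 − 9 = 8 completes the 17 down.
R1C3 = 15 − 9 = 6 completes the 15 across.

1 8 6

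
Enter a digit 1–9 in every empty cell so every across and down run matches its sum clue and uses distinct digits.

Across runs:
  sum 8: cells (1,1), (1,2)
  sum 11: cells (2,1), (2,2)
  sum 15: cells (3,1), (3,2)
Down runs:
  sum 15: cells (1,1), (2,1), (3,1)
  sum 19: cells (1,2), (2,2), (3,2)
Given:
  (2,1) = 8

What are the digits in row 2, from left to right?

8 3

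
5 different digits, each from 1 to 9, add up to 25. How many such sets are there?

5 distinct digits from 1–9 sum between 15 and 35.

12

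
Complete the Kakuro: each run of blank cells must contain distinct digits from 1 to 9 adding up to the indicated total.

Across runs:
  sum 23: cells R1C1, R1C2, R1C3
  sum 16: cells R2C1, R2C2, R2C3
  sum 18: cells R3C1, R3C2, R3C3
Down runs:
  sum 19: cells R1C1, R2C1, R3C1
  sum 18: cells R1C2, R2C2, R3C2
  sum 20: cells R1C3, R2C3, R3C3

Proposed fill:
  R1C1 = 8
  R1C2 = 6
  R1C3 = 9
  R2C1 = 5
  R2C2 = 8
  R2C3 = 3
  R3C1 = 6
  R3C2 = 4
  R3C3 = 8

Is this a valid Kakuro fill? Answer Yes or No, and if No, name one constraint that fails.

Across: 8+6+9=23; 5+8+3=16; 6+4+8=18. Down: 8+5+6=19; 6+8+4=18; 9+3+8=20. No digit repeats within any run.

Yes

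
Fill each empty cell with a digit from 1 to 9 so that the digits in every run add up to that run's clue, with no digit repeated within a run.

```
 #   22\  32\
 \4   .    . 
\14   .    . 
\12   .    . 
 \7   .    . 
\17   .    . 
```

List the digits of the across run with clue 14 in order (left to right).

6, 8

4 in 2 cells must be {1,3}; 17 in 2 cells must be {8,9}.
Only 3 fits R1C2 under both its across sum 4 and down sum 32.
Given what's placed, R4C2 must be 5 to fit the 7 across and 32 down.
R1C1 = 4 − 3 = 1 completes the 4 across.
R4C1 = 7 − 5 = 2 completes the 7 across.
No cell is forced outright now. R2C2 can only be 8 or 9 (the digits allowed by both its 14 across and its 32 down). If R2C2 = 9: that forces R2C1 = 5, R3C1 = 8, after which R3C2 would have to be in {4} for the 12 across but in {7,8} for the 32 down — contradiction. So R2C2 = 8.
R2C1 = 14 − 8 = 6 completes the 14 across.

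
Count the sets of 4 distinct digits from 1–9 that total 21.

4 distinct digits from 1–9 sum between 10 and 30.

11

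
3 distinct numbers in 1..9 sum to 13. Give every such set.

3 distinct digits from 1–9 sum between 6 and 24.

{1,3,9}; {1,4,8}; {1,5,7}; {2,3,8}; {2,4,7}; {2,5,6}; {3,4,6}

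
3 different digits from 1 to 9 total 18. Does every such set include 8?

Counterexample: {2,7,9} sums to 18 without using 8.

No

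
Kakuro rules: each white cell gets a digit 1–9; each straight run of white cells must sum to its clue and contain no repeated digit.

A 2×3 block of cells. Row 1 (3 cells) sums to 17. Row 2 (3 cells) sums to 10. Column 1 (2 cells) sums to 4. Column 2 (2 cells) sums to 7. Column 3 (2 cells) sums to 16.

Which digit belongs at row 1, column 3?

4 in 2 cells must be {1,3}; 16 in 2 cells must be {7,9}.
The 10 across and the 16 down share only 7, so (2,3) = 7.
(1,3) = 16 − 7 = 9 completes the 16 down.
Given what's placed, (2,1) must be 1 to fit the 10 across and 4 down.
(2,2) = 10 − 8 = 2 completes the 10 across.
(1,1) = 4 − 1 = 3 completes the 4 down.
(1,2) = 17 − 12 = 5 completes the 17 across.

9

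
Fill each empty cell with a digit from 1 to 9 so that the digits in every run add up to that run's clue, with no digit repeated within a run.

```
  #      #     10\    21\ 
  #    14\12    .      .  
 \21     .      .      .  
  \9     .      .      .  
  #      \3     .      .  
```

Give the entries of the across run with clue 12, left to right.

3 in 2 cells must be {1,2}; 10 in 4 cells must be {1,2,3,4}.
Only 4 fits R2C2 under both its across sum 21 and down sum 10.
Given what's placed, R1C2 must be 3 to fit the 12 across and 10 down.
R1C3 = 12 − 3 = 9 completes the 12 across.

3 9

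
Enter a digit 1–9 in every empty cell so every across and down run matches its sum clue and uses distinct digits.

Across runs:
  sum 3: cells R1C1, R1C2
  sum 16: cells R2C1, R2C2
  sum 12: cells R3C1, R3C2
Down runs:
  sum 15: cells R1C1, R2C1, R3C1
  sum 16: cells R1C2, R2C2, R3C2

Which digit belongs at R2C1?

9

3 in 2 cells must be {1,2}; 16 in 2 cells must be {7,9}.
Nothing is forced directly, so branch on R1C1, whose candidates are 1 or 2. If R1C1 = 1: that forces R1C2 = 2, R2C1 = 9, after which R2C2 would have to be in {7} for the 16 across but in {5,6,8,9} for the 16 down — contradiction. So R1C1 = 2.
R1C2 = 3 − 2 = 1 completes the 3 across.
Nothing is forced directly, so branch on R2C1, whose candidates are 7 or 9. If R2C1 = 7: that forces R2C2 = 9, after which R3C1 would have to be in {3,4,5,7,8,9} for the 12 across but in {6} for the 15 down — contradiction. So R2C1 = 9.
R2C2 = 16 − 9 = 7 completes the 16 across.
R3C1 = 15 − 11 = 4 completes the 15 down.
R3C2 = 12 − 4 = 8 completes the 12 across.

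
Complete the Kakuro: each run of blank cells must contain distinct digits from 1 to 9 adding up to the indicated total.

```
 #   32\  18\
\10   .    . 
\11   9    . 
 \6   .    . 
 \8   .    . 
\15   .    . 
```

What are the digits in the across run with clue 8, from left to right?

3, 5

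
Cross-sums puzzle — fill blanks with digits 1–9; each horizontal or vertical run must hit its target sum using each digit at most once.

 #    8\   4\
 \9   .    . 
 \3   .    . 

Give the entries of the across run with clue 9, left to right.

3 in 2 cells must be {1,2}; 4 in 2 cells must be {1,3}.
The 3 across and the 4 down share only 1, so R2C2 = 1.
R1C2 = 4 − 1 = 3 completes the 4 down.
R2C1 = 3 − 1 = 2 completes the 3 across.
R1C1 = 9 − 3 = 6 completes the 9 across.

6, 3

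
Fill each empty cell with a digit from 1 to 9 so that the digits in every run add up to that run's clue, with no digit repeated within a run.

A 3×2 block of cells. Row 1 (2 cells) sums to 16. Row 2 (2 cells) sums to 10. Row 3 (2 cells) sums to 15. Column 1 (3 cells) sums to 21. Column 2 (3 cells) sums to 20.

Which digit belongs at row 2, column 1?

6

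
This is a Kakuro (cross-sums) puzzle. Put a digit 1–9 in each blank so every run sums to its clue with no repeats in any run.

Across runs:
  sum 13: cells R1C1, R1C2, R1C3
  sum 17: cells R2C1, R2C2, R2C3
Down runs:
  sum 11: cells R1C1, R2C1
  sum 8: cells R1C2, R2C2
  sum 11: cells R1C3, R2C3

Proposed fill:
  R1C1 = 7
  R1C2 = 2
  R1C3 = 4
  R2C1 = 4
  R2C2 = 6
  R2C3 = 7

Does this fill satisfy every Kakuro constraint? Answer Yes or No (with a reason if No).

Across: 7+2+4=13; 4+6+7=17. Down: 7+4=11; 2+6=8; 4+7=11. No digit repeats within any run.

Yes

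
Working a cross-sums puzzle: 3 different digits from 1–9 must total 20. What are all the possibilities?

{3,8,9}; {4,7,9}; {5,6,9}; {5,7,8}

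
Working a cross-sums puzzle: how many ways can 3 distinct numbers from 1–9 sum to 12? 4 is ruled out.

3 distinct digits from 1–9 sum between 6 and 24.
Dropping sets that contain 4.
Enumerating: {1,2,9}, {1,3,8}, {1,5,6}, {2,3,7}.

4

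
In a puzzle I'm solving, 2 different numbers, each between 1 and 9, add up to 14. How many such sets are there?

2

2 distinct digits from 1–9 sum between 3 and 17.
Enumerating: {5,9}, {6,8}.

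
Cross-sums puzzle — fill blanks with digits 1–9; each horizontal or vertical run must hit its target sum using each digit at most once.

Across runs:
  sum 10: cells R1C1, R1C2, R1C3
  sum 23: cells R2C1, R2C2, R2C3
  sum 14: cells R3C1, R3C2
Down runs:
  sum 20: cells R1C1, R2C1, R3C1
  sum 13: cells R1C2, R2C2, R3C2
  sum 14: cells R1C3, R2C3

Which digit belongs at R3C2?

23 in 3 cells must be {6,8,9}.
Nothing is forced directly, so branch on R1C3, whose candidates are 5 or 6. If R1C3 = 6: that forces R1C1 = 3, R1C2 = 1, R2C3 = 8, R2C1 = 9, after which R2C2 would have to be in {6} for the 23 across but in {3,4,5,7,8,9} for the 13 down — contradiction. So R1C3 = 5.
R2C3 = 14 − 5 = 9 completes the 14 down.
Nothing is forced directly, so branch on R2C1, whose candidates are 6 or 8. If R2C1 = 6: then R1C1 would have to be in {1,2,3,4} for the 10 across but in {5,9} for the 20 down — contradiction. So R2C1 = 8.
R1C1 = 3: the only remaining digit allowed by both the 10 across and the 20 down.
R1C2 = 10 − 8 = 2 completes the 10 across.
R2C2 = 23 − 17 = 6 completes the 23 across.
R3C1 = 20 − 11 = 9 completes the 20 down.
R3C2 = 14 − 9 = 5 completes the 14 across.

5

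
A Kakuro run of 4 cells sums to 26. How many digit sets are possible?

4 distinct digits from 1–9 sum between 10 and 30.
Enumerating: {2,7,8,9}, {3,6,8,9}, {4,5,8,9}, {4,6,7,9}, {5,6,7,8}.

5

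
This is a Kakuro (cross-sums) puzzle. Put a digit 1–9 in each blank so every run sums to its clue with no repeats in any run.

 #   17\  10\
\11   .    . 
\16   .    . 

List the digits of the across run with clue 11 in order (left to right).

8 3

16 in 2 cells must be {7,9}; 17 in 2 cells must be {8,9}.
The 16 across and the 17 down share only 9, so R2C1 = 9.
R2C2 = 16 − 9 = 7 completes the 16 across.
R1C1 = 17 − 9 = 8 completes the 17 down.
R1C2 = 11 − 8 = 3 completes the 11 across.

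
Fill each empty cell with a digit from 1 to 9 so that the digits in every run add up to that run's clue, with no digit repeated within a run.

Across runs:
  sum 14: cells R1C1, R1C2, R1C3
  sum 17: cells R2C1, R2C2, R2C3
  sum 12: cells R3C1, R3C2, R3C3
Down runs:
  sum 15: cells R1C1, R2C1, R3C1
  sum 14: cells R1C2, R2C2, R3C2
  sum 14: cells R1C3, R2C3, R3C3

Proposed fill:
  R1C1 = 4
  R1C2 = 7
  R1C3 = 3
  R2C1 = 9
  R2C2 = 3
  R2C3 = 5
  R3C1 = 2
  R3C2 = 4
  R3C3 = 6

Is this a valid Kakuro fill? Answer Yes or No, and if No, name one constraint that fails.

Across: 4+7+3=14; 9+3+5=17; 2+4+6=12. Down: 4+9+2=15; 7+3+4=14; 3+5+6=14. No digit repeats within any run.

Yes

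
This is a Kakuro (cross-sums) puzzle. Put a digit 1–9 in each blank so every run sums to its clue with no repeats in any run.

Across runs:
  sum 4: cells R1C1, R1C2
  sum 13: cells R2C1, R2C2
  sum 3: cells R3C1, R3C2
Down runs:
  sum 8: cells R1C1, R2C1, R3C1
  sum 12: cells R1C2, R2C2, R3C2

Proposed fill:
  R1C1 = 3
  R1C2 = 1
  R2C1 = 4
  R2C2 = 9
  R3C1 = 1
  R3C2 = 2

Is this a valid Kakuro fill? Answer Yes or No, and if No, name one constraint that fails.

Across: 3+1=4; 4+9=13; 1+2=3. Down: 3+4+1=8; 1+9+2=12. No digit repeats within any run.

Yes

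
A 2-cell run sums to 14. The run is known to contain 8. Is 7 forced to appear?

The only way to make 14 from 2 distinct digits under that restriction is {6,8}, which does not contain 7.

No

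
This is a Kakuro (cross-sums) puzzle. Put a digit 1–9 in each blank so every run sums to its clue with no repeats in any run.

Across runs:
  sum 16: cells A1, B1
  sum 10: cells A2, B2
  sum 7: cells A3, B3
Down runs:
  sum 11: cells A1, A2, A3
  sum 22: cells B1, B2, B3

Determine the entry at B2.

7

16 in 2 cells must be {7,9}.
The 16 across and the 11 down share only 7, so A1 = 7.
B1 = 16 − 7 = 9 completes the 16 across.
Nothing is forced directly, so branch on A2, whose candidates are 1 or 3. If A2 = 1: then B2 would have to be in {9} for the 10 across but in {5,6,7,8} for the 22 down — contradiction. So A2 = 3.
B2 = 10 − 3 = 7 completes the 10 across.
A3 = 11 − 10 = 1 completes the 11 down.
B3 = 7 − 1 = 6 completes the 7 across.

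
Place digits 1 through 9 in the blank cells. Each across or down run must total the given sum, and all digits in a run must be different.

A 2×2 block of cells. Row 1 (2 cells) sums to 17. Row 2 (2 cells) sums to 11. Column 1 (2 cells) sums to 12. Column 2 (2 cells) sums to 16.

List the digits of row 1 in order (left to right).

8 9

17 in 2 cells must be {8,9}; 16 in 2 cells must be {7,9}.
The 17 across and the 16 down share only 9, so (1,2) = 9.
(2,2) = 16 − 9 = 7 completes the 16 down.
(1,1) = 17 − 9 = 8 completes the 17 across.
(2,1) = 11 − 7 = 4 completes the 11 across.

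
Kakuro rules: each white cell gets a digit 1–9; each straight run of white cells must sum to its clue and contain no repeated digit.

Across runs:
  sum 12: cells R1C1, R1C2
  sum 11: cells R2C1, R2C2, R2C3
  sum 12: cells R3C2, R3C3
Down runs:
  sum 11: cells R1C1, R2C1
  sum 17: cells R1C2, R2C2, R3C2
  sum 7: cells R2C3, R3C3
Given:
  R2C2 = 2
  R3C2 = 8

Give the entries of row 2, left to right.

6 2 3

R1C2 = 17 − 10 = 7 completes the 17 down.
R3C3 = 12 − 8 = 4 completes the 12 across.
R1C1 = 12 − 7 = 5 completes the 12 across.
R2C1 = 11 − 5 = 6 completes the 11 down.
R2C3 = 11 − 8 = 3 completes the 11 across.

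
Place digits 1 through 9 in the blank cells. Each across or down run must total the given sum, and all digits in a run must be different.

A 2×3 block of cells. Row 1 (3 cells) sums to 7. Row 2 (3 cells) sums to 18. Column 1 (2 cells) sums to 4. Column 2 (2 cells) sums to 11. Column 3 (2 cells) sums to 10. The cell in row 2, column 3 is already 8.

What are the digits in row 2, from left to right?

7 in 3 cells must be {1,2,4}; 4 in 2 cells must be {1,3}.
(1,1) = 1: only digit in both the 7-across and 4-down candidate sets.
(1,3) = 10 − 8 = 2 completes the 10 down.
(2,1) = 4 − 1 = 3 completes the 4 down.
(2,2) = 18 − 11 = 7 completes the 18 across.
(1,2) = 7 − 3 = 4 completes the 7 across.

3 7 8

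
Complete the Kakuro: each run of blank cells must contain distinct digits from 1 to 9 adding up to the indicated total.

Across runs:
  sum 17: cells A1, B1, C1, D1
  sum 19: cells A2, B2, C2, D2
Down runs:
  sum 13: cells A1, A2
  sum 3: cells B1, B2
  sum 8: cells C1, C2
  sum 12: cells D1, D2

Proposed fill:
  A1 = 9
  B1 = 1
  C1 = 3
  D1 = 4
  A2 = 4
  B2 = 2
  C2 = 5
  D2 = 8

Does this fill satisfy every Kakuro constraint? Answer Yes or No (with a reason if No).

Across: 9+1+3+4=17; 4+2+5+8=19. Down: 9+4=13; 1+2=3; 3+5=8; 4+8=12. No digit repeats within any run.

Yes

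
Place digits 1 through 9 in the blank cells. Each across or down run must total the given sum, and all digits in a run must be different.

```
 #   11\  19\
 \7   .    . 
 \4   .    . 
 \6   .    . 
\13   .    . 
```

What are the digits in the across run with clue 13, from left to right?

4 in 2 cells must be {1,3}; 11 in 4 cells must be {1,2,3,5}.
Only 5 fits R4C1 under both its across sum 13 and down sum 11.
R4C2 = 13 − 5 = 8 completes the 13 across.

5, 8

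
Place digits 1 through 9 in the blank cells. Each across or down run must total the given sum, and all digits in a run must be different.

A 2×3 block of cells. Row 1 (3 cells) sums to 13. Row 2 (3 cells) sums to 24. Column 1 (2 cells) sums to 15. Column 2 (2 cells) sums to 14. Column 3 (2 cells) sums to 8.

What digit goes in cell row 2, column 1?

24 in 3 cells must be {7,8,9}.
The 24 across and the 8 down share only 7, so (2,3) = 7.
(1,3) = 8 − 7 = 1 completes the 8 down.
Nothing is forced directly, so branch on (2,1), whose candidates are 8 or 9. If (2,1) = 9: then (1,1) would have to be in {3,4,5,7,8,9} for the 13 across but in {6} for the 15 down — contradiction. So (2,1) = 8.
(1,1) = 15 − 8 = 7 completes the 15 down.
(1,2) = 13 − 8 = 5 completes the 13 across.
(2,2) = 24 − 15 = 9 completes the 24 across.

8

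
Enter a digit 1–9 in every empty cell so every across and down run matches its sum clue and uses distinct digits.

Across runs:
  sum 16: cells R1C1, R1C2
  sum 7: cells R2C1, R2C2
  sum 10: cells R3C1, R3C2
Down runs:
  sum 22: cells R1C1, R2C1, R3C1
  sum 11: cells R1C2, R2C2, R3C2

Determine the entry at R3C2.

3

16 in 2 cells must be {7,9}.
The 16 across and the 11 down share only 7, so R1C2 = 7.
R1C1 = 16 − 7 = 9 completes the 16 across.
Nothing is forced directly, so branch on R2C1, whose candidates are 5 or 6. If R2C1 = 5: then R2C2 would have to be in {2} for the 7 across but in {1,3} for the 11 down — contradiction. So R2C1 = 6.
R2C2 = 7 − 6 = 1 completes the 7 across.
R3C1 = 22 − 15 = 7 completes the 22 down.
R3C2 = 10 − 7 = 3 completes the 10 across.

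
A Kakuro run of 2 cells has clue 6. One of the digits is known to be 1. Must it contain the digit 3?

No

The only way to make 6 from 2 distinct digits under that restriction is {1,5}, which does not contain 3.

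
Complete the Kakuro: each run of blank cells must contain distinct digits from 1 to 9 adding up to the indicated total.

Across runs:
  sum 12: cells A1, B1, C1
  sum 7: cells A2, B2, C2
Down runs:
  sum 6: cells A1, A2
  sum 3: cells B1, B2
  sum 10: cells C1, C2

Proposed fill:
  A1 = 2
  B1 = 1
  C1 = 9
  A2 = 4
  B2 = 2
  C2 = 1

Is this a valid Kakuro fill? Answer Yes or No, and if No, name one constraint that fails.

Across: 2+1+9=12; 4+2+1=7. Down: 2+4=6; 1+2=3; 9+1=10. No digit repeats within any run.

Yes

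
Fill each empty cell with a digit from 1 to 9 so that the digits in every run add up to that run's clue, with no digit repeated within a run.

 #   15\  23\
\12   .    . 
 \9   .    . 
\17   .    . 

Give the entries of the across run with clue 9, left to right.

17 in 2 cells must be {8,9}; 23 in 3 cells must be {6,8,9}.
Nothing is forced directly, so branch on R1C2, whose candidates are 8 or 9. If R1C2 = 9: that forces R1C1 = 3, R3C1 = 8, after which R3C2 would have to be in {9} for the 17 across but in {6,8} for the 23 down — contradiction. So R1C2 = 8.
R1C1 = 12 − 8 = 4 completes the 12 across.
Given what's placed, R2C2 must be 6 to fit the 9 across and 23 down.
R3C2 = 23 − 14 = 9 completes the 23 down.
R2C1 = 9 − 6 = 3 completes the 9 across.
R3C1 = 17 − 9 = 8 completes the 17 across.

3, 6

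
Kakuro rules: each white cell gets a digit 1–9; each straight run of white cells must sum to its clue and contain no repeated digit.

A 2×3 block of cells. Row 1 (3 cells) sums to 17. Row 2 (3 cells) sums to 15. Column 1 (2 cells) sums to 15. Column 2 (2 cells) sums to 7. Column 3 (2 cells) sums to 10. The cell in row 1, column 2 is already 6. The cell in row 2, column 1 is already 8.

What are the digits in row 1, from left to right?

7 6 4

(1,1) = 15 − 8 = 7 completes the 15 down.
(1,3) = 17 − 13 = 4 completes the 17 across.
(2,2) = 7 − 6 = 1 completes the 7 down.
(2,3) = 15 − 9 = 6 completes the 15 across.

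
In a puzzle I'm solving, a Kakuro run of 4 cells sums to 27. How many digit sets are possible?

4 distinct digits from 1–9 sum between 10 and 30.
Enumerating: {3,7,8,9}, {4,6,8,9}, {5,6,7,9}.

3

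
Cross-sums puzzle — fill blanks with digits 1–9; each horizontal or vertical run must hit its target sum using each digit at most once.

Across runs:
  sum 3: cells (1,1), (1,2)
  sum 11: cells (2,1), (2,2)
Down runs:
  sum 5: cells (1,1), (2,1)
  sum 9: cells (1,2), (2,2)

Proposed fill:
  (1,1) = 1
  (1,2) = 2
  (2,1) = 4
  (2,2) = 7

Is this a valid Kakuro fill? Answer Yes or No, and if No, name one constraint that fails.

Yes

Across: 1+2=3; 4+7=11. Down: 1+4=5; 2+7=9. No digit repeats within any run.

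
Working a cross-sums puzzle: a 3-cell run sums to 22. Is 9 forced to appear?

Yes

Every partition of 22 into 3 distinct digits includes 9: {5,8,9}, {6,7,9}.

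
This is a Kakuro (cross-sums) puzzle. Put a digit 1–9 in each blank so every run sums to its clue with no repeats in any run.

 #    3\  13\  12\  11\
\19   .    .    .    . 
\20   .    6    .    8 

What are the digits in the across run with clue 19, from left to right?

1 7 8 3

3 in 2 cells must be {1,2}.
R1C2 = 13 − 6 = 7 completes the 13 down.
R1C4 = 11 − 8 = 3 completes the 11 down.
Given what's placed, R1C1 must be 1 to fit the 19 across and 3 down.
R1C3 = 19 − 11 = 8 completes the 19 across.
R2C1 = 3 − 1 = 2 completes the 3 down.
R2C3 = 20 − 16 = 4 completes the 20 across.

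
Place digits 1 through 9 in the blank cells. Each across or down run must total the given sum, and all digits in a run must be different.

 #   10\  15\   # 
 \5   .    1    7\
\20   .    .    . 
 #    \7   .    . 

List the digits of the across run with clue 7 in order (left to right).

5 2

R1C1 = 5 − 1 = 4 completes the 5 across.
R2C1 = 10 − 4 = 6 completes the 10 down.
R2C3 = 5: the only remaining digit allowed by both the 20 across and the 7 down.
R3C3 = 7 − 5 = 2 completes the 7 down.
R2C2 = 20 − 11 = 9 completes the 20 across.
R3C2 = 7 − 2 = 5 completes the 7 across.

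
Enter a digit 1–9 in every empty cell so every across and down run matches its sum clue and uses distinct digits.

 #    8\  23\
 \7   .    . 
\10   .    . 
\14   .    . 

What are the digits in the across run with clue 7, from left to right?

1 6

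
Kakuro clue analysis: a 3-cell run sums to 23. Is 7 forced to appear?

The only way to make 23 from 3 distinct digits is {6,8,9}, which does not contain 7.

No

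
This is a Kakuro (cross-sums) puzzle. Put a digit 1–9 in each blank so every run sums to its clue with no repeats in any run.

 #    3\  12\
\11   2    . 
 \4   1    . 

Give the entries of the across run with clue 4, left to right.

1 3

4 in 2 cells must be {1,3}; 3 in 2 cells must be {1,2}.
R1C2 = 11 − 2 = 9 completes the 11 across.
R2C2 = 4 − 1 = 3 completes the 4 across.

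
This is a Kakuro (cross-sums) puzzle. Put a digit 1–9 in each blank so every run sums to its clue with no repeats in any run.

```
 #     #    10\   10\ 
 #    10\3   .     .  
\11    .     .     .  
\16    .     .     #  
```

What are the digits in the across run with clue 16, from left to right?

3 in 2 cells must be {1,2}; 16 in 2 cells must be {7,9}.
The 16 across and the 10 down share only 7, so R3C2 = 7.
R3C1 = 16 − 7 = 9 completes the 16 across.
R2C1 = 10 − 9 = 1 completes the 10 down.
R2C2 = 2: the only remaining digit allowed by both the 11 across and the 10 down.
R2C3 = 11 − 3 = 8 completes the 11 across.
R1C2 = 10 − 9 = 1 completes the 10 down.
R1C3 = 3 − 1 = 2 completes the 3 across.

9 7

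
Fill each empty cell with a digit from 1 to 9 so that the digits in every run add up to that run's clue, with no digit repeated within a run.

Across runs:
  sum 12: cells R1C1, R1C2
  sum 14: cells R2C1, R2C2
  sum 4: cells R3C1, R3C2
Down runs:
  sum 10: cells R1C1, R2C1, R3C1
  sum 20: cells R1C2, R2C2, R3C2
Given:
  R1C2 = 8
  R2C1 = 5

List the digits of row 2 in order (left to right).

5 9

4 in 2 cells must be {1,3}.
R1C1 = 12 − 8 = 4 completes the 12 across.
R2C2 = 14 − 5 = 9 completes the 14 across.
R3C1 = 10 − 9 = 1 completes the 10 down.
R3C2 = 4 − 1 = 3 completes the 4 across.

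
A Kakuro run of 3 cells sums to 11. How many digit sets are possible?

5

3 distinct digits from 1–9 sum between 6 and 24.
Enumerating: {1,2,8}, {1,3,7}, {1,4,6}, {2,3,6}, {2,4,5}.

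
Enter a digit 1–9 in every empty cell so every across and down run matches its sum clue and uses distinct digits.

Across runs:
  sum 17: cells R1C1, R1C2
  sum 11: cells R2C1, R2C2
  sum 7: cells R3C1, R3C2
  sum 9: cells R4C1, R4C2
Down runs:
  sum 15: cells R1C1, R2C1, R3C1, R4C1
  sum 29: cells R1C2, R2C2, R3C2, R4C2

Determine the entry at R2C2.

7

17 in 2 cells must be {8,9}; 29 in 4 cells must be {5,7,8,9}.
Only 5 fits R3C2 under both its across sum 7 and down sum 29.
R3C1 = 7 − 5 = 2 completes the 7 across.
Nothing is forced directly, so branch on R4C2, whose candidates are 7 or 8. If R4C2 = 7: then R4C1 would have to be in {2} for the 9 across but in {1,3,4,5,6,7,8,9} for the 15 down — contradiction. So R4C2 = 8.
R1C2 = 9: the only remaining digit allowed by both the 17 across and the 29 down.
R2C2 = 29 − 22 = 7 completes the 29 down.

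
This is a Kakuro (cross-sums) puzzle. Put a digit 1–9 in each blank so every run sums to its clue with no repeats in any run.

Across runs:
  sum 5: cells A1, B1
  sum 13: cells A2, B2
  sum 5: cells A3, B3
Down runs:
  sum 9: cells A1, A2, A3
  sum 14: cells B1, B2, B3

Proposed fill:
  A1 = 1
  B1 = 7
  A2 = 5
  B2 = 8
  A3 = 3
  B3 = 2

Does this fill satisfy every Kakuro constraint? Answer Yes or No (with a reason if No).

No — the across run A1–B1 sums to 8, not 5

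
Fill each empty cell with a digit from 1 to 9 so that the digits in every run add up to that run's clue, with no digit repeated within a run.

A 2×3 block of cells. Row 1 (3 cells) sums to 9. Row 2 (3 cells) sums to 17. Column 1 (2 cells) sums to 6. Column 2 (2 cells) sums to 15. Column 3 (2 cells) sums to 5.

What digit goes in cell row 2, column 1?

The 9 across and the 15 down share only 6, so (1,2) = 6.
(2,2) = 15 − 6 = 9 completes the 15 down.
Nothing is forced directly, so branch on (1,1), whose candidates are 1 or 2. If (1,1) = 2: that forces (1,3) = 1, after which (2,1) would have to be in {1,2,3,5,6,7} for the 17 across but in {4} for the 6 down — contradiction. So (1,1) = 1.
(1,3) = 9 − 7 = 2 completes the 9 across.
(2,1) = 6 − 1 = 5 completes the 6 down.
(2,3) = 17 − 14 = 3 completes the 17 across.

5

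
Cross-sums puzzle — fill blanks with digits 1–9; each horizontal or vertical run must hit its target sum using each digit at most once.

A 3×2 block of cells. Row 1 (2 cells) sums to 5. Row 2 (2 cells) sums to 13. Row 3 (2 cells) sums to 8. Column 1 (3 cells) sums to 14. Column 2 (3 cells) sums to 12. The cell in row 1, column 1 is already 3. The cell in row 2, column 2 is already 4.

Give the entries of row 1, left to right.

(1,2) = 5 − 3 = 2 completes the 5 across.
(2,1) = 13 − 4 = 9 completes the 13 across.
(3,1) = 14 − 12 = 2 completes the 14 down.
(3,2) = 8 − 2 = 6 completes the 8 across.

3 2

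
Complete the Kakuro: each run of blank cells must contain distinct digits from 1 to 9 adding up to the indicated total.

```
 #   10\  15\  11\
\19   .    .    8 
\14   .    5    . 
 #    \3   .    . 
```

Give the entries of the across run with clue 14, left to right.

8 5 1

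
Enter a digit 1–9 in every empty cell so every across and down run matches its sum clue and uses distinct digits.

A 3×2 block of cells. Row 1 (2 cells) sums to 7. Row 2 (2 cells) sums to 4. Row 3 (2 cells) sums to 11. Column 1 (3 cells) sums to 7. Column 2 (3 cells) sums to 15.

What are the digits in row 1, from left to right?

2 5

4 in 2 cells must be {1,3}; 7 in 3 cells must be {1,2,4}.
The 4 across and the 7 down share only 1, so (2,1) = 1.
(2,2) = 4 − 1 = 3 completes the 4 across.
Nothing is forced directly, so branch on (1,1), whose candidates are 2 or 4. If (1,1) = 4: then (1,2) would have to be in {3} for the 7 across but in {4,5,7,8} for the 15 down — contradiction. So (1,1) = 2.
(1,2) = 7 − 2 = 5 completes the 7 across.
(3,1) = 7 − 3 = 4 completes the 7 down.
(3,2) = 11 − 4 = 7 completes the 11 across.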